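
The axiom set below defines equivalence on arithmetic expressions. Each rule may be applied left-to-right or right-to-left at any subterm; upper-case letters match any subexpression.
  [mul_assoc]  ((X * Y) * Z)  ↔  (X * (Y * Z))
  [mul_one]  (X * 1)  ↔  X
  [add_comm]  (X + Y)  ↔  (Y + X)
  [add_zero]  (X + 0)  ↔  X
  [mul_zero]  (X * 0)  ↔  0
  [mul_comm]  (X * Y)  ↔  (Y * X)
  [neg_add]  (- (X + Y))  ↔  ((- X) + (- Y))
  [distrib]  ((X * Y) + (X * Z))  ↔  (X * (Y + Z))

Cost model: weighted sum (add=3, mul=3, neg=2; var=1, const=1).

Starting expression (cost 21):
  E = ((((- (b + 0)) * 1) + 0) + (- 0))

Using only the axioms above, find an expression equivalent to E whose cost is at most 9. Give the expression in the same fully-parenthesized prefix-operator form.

(1) (((- (b + 0)) * 1) + 0)  =[add_zero →]=  ((- (b + 0)) * 1)    ⊢ (((- (b + 0)) * 1) + (- 0))
(2) (b + 0)  =[add_zero →]=  b    ⊢ (((- b) * 1) + (- 0))
(3) ((- b) * 1)  =[mul_one →]=  (- b)    ⊢ cost 9, within 9

((- b) + (- 0))   [cost 9]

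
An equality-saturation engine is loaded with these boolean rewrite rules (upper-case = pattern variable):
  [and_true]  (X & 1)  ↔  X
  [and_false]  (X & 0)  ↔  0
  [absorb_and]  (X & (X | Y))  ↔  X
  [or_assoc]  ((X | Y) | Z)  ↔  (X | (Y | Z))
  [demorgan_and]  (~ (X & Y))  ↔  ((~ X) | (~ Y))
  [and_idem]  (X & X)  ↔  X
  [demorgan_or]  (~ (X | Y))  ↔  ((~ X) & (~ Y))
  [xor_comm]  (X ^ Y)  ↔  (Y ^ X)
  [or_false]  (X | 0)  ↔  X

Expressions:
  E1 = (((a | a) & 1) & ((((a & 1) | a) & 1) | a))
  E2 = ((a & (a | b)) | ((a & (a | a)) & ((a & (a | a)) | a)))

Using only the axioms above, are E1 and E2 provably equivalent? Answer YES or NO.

YES

(1) (a & 1)  =[and_true →]=  a    ⊢ (((a | a) & 1) & (((a | a) & 1) | a))
(2) (((a | a) & 1) & (((a | a) & 1) | a))  =[absorb_and →]=  ((a | a) & 1)
(3) ((a | a) & 1)  =[and_true →]=  (a | a)
(4) a  =[absorb_and ←]=  (a & (a | a))    ⊢ (a | (a & (a | a)))
(5) a  =[absorb_and ←]=  (a & (a | b))    ⊢ ((a & (a | b)) | (a & (a | a)))
(6) (a & (a | a))  =[absorb_and ←]=  ((a & (a | a)) & ((a & (a | a)) | a))    ⊢ E2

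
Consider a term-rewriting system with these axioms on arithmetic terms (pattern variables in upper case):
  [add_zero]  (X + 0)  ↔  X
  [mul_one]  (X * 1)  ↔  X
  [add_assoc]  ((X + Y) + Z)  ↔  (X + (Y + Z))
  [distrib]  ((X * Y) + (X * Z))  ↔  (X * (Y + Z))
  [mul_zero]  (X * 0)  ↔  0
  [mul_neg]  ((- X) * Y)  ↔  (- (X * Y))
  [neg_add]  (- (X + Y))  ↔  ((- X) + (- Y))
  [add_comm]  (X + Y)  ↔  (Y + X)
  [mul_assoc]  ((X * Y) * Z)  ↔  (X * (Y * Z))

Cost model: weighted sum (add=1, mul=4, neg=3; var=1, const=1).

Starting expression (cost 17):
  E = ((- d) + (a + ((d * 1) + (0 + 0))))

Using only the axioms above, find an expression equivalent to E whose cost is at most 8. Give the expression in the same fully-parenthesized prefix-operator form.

1. [add_zero →] (0 + 0)  →  0;  E = ((- d) + (a + ((d * 1) + 0)))
2. [add_zero →] ((d * 1) + 0)  →  (d * 1);  E = ((- d) + (a + (d * 1)))
3. [mul_one →] (d * 1)  →  d;  cost 8 ≤ 8, done

((- d) + (a + d))   [cost 8]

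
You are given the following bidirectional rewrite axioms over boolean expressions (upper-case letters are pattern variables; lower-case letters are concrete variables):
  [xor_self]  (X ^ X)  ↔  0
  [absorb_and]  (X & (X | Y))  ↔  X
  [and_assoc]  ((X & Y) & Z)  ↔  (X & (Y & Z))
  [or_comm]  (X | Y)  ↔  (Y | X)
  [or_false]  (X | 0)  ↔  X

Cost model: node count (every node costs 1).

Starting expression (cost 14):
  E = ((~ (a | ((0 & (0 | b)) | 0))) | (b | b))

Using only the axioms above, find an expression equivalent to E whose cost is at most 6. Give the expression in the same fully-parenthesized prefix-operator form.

1. [absorb_and →] (0 & (0 | b))  →  0;  E = ((~ (a | (0 | 0))) | (b | b))
2. [or_false →] (0 | 0)  →  0;  E = ((~ (a | 0)) | (b | b))
3. [or_false →] (a | 0)  →  a;  cost 6 ≤ 6, done

((~ a) | (b | b))   [cost 6]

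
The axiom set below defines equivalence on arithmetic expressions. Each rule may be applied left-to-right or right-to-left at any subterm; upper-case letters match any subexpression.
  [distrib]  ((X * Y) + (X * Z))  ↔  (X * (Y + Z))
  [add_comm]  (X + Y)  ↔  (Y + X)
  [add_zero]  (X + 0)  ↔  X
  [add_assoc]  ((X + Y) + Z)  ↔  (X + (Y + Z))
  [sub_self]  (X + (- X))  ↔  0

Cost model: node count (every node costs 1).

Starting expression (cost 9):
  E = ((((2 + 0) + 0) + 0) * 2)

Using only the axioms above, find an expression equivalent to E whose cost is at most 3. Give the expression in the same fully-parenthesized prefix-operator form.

(2 * 2)   [cost 3]

step 1: add_zero (→) rewrites (2 + 0) into 2, now (((2 + 0) + 0) * 2)
step 2: add_zero (→) rewrites ((2 + 0) + 0) into (2 + 0), now ((2 + 0) * 2)
step 3: add_zero (→) rewrites (2 + 0) into 2, reaching cost 3 (bound 3)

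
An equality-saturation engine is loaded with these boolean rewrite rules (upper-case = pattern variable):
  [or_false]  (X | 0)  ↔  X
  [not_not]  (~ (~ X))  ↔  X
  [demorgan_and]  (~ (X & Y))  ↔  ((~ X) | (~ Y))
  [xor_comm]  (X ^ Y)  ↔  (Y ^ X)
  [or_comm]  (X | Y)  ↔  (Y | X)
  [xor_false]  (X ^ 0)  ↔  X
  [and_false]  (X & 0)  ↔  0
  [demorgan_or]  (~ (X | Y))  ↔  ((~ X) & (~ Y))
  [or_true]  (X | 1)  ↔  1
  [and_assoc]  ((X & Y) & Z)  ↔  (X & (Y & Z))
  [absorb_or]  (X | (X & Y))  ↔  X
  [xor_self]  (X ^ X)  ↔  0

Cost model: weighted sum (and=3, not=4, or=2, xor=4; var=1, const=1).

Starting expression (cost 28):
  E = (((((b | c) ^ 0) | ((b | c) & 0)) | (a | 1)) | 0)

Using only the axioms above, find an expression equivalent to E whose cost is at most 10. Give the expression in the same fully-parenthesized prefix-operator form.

((b | c) | (a | 1))   [cost 10]

1. [xor_false →] ((b | c) ^ 0)  →  (b | c);  E = ((((b | c) | ((b | c) & 0)) | (a | 1)) | 0)
2. [or_false →] ((((b | c) | ((b | c) & 0)) | (a | 1)) | 0)  →  (((b | c) | ((b | c) & 0)) | (a | 1))
3. [absorb_or →] ((b | c) | ((b | c) & 0))  →  (b | c);  cost 10 ≤ 10, done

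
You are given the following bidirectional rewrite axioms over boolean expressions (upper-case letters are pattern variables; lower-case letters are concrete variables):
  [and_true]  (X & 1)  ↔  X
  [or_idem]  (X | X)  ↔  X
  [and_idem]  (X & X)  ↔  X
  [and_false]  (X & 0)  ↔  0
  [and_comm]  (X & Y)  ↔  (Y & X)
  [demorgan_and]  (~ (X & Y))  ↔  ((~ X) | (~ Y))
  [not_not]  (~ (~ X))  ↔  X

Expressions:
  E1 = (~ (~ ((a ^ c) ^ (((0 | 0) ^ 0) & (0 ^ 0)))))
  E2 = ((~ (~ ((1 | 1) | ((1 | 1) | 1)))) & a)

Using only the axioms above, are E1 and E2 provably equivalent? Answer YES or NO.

All listed rules preserve value, hence provable equivalence implies equal values everywhere; look for a separating assignment.
a=0, c=1 gives E1 ↦ 1, E2 ↦ 0; values differ ⇒ not provably equivalent.

NO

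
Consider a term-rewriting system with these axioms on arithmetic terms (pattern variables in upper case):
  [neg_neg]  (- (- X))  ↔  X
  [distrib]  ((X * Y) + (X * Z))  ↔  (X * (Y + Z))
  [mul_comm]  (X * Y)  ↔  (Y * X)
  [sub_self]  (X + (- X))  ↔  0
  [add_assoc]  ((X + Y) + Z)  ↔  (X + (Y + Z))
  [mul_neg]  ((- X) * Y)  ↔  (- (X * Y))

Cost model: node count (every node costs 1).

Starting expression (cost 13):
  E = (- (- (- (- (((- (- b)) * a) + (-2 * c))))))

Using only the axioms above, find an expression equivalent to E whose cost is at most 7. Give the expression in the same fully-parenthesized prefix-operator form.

((b * a) + (-2 * c))   [cost 7]

(1) (- (- (- (((- (- b)) * a) + (-2 * c)))))  =[neg_neg →]=  (- (((- (- b)) * a) + (-2 * c)))    ⊢ (- (- (((- (- b)) * a) + (-2 * c))))
(2) (- (- b))  =[neg_neg →]=  b    ⊢ (- (- ((b * a) + (-2 * c))))
(3) (- (- ((b * a) + (-2 * c))))  =[neg_neg →]=  ((b * a) + (-2 * c))    ⊢ cost 7, within 7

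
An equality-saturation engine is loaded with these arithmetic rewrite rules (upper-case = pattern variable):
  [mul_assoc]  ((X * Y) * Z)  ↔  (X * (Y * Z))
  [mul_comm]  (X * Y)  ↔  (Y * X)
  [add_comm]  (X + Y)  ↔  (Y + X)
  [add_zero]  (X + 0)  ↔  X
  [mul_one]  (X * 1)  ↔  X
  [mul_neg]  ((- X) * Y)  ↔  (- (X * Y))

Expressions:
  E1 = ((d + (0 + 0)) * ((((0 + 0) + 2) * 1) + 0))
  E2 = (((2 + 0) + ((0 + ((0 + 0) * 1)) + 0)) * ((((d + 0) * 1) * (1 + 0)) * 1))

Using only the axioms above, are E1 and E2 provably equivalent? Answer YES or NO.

(1) (0 + 0)  =[add_zero →]=  0    ⊢ ((d + (0 + 0)) * (((0 + 2) * 1) + 0))
(2) ((0 + 2) * 1)  =[mul_one →]=  (0 + 2)    ⊢ ((d + (0 + 0)) * ((0 + 2) + 0))
(3) (0 + 2)  =[add_comm →]=  (2 + 0)    ⊢ ((d + (0 + 0)) * ((2 + 0) + 0))
(4) (0 + 0)  =[add_zero →]=  0    ⊢ ((d + 0) * ((2 + 0) + 0))
(5) ((2 + 0) + 0)  =[add_zero →]=  (2 + 0)    ⊢ ((d + 0) * (2 + 0))
(6) (2 + 0)  =[add_zero →]=  2    ⊢ ((d + 0) * 2)
(7) (d + 0)  =[mul_one ←]=  ((d + 0) * 1)    ⊢ (((d + 0) * 1) * 2)
(8) 2  =[add_zero ←]=  (2 + 0)    ⊢ (((d + 0) * 1) * (2 + 0))
(9) 0  =[add_zero ←]=  (0 + 0)    ⊢ (((d + 0) * 1) * (2 + (0 + 0)))
(10) (d + 0)  =[mul_one ←]=  ((d + 0) * 1)    ⊢ ((((d + 0) * 1) * 1) * (2 + (0 + 0)))
(11) ((d + 0) * 1)  =[mul_one ←]=  (((d + 0) * 1) * 1)    ⊢ (((((d + 0) * 1) * 1) * 1) * (2 + (0 + 0)))
(12) 1  =[add_zero ←]=  (1 + 0)    ⊢ (((((d + 0) * 1) * (1 + 0)) * 1) * (2 + (0 + 0)))
(13) (((((d + 0) * 1) * (1 + 0)) * 1) * (2 + (0 + 0)))  =[mul_comm →]=  ((2 + (0 + 0)) * ((((d + 0) * 1) * (1 + 0)) * 1))
(14) 0  =[add_zero ←]=  (0 + 0)    ⊢ ((2 + ((0 + 0) + 0)) * ((((d + 0) * 1) * (1 + 0)) * 1))
(15) 2  =[add_zero ←]=  (2 + 0)    ⊢ (((2 + 0) + ((0 + 0) + 0)) * ((((d + 0) * 1) * (1 + 0)) * 1))
(16) 0  =[add_zero ←]=  (0 + 0)    ⊢ (((2 + 0) + ((0 + (0 + 0)) + 0)) * ((((d + 0) * 1) * (1 + 0)) * 1))
(17) (0 + 0)  =[mul_one ←]=  ((0 + 0) * 1)    ⊢ E2

YES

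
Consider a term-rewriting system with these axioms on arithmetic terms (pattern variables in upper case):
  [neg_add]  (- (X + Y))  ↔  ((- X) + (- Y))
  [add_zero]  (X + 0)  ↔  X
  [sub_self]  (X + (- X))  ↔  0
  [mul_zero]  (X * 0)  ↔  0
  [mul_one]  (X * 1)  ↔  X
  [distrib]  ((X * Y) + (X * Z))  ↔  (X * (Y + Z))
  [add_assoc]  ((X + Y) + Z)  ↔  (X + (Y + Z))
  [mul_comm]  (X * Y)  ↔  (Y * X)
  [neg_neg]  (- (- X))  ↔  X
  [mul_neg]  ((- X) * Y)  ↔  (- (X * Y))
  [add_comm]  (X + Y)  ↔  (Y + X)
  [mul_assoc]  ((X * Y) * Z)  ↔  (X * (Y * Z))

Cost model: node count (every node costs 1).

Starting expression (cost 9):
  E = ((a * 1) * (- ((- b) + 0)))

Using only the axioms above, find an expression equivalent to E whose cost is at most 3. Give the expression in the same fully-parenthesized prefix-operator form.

1. [add_zero →] ((- b) + 0)  →  (- b);  E = ((a * 1) * (- (- b)))
2. [neg_neg →] (- (- b))  →  b;  E = ((a * 1) * b)
3. [mul_one →] (a * 1)  →  a;  cost 3 ≤ 3, done

(a * b)   [cost 3]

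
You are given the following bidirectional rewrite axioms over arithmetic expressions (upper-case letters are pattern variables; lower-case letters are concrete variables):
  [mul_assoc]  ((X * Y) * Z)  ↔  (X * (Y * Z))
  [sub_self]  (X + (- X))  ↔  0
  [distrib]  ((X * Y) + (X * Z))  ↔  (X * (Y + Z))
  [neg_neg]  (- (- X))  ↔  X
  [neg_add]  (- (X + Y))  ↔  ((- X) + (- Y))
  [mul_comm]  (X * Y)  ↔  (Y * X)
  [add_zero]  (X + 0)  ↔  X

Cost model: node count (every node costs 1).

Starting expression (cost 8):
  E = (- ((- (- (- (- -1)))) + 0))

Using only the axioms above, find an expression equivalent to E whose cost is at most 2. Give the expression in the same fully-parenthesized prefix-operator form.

step 1: neg_neg (→) rewrites (- (- -1)) into -1, now (- ((- (- -1)) + 0))
step 2: add_zero (→) rewrites ((- (- -1)) + 0) into (- (- -1)), now (- (- (- -1)))
step 3: neg_neg (→) rewrites (- (- (- -1))) into (- -1), reaching cost 2 (bound 2)

(- -1)   [cost 2]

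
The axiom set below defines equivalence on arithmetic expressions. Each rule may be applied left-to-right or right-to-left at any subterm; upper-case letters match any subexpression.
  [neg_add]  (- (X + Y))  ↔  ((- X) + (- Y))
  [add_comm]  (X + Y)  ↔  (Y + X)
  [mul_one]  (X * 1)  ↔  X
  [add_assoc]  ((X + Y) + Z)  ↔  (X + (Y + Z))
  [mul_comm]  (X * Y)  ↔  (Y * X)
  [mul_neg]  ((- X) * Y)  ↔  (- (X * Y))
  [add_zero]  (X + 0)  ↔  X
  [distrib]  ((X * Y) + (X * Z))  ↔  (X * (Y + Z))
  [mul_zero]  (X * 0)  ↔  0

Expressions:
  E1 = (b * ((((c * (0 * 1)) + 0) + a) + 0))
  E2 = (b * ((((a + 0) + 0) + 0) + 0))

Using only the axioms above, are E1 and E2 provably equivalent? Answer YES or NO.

step 1: mul_one (→) rewrites (0 * 1) into 0, now (b * ((((c * 0) + 0) + a) + 0))
step 2: add_comm (→) rewrites (((c * 0) + 0) + a) into (a + ((c * 0) + 0)), now (b * ((a + ((c * 0) + 0)) + 0))
step 3: add_zero (→) rewrites ((c * 0) + 0) into (c * 0), now (b * ((a + (c * 0)) + 0))
step 4: mul_zero (→) rewrites (c * 0) into 0, now (b * ((a + 0) + 0))
step 5: add_zero (←) rewrites a into (a + 0), now (b * (((a + 0) + 0) + 0))
step 6: add_zero (←) rewrites a into (a + 0), which is E2

YES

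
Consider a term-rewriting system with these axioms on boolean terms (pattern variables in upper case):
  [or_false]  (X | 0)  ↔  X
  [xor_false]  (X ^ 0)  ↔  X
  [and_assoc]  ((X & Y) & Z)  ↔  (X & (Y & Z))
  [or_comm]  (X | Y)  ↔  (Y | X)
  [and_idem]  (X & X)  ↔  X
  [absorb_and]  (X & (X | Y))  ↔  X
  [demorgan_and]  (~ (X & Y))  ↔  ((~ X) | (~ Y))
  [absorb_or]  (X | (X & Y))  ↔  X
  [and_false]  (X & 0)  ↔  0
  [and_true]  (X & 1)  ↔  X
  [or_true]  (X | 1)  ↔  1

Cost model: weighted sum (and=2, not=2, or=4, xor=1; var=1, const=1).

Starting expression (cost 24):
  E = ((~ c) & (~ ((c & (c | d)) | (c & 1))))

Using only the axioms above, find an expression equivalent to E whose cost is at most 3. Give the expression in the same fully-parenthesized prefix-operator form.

(~ c)   [cost 3]

(1) (c & (c | d))  =[absorb_and →]=  c    ⊢ ((~ c) & (~ (c | (c & 1))))
(2) (c | (c & 1))  =[absorb_or →]=  c    ⊢ ((~ c) & (~ c))
(3) ((~ c) & (~ c))  =[and_idem →]=  (~ c)    ⊢ cost 3, within 3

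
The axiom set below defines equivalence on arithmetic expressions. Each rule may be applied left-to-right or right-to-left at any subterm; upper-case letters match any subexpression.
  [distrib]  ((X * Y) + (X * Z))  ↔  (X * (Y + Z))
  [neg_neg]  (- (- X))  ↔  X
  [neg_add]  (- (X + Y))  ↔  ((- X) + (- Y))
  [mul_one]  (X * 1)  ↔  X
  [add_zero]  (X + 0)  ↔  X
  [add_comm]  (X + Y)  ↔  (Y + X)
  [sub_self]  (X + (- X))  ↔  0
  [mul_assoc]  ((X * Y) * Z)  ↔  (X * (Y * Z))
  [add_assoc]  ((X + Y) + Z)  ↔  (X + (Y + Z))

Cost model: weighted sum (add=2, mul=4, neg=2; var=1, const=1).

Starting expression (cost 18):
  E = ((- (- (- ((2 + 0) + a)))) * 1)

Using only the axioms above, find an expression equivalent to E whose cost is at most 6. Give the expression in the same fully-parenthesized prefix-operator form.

1. [add_zero →] (2 + 0)  →  2;  E = ((- (- (- (2 + a)))) * 1)
2. [mul_one →] ((- (- (- (2 + a)))) * 1)  →  (- (- (- (2 + a))))
3. [neg_neg →] (- (- (- (2 + a))))  →  (- (2 + a));  cost 6 ≤ 6, done

(- (2 + a))   [cost 6]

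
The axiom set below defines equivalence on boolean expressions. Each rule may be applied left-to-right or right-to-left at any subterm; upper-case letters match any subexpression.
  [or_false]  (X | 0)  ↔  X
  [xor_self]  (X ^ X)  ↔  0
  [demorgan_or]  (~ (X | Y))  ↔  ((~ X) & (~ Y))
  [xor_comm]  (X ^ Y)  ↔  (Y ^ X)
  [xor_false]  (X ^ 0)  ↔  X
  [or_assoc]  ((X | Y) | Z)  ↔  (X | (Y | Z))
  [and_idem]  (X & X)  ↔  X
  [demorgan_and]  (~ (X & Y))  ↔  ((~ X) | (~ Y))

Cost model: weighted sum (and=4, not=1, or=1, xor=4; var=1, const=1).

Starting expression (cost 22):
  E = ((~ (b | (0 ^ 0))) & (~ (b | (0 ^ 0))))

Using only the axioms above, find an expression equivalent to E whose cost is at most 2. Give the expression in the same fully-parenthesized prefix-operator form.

1. [and_idem →] ((~ (b | (0 ^ 0))) & (~ (b | (0 ^ 0))))  →  (~ (b | (0 ^ 0)))
2. [xor_self →] (0 ^ 0)  →  0;  E = (~ (b | 0))
3. [or_false →] (b | 0)  →  b;  cost 2 ≤ 2, done

(~ b)   [cost 2]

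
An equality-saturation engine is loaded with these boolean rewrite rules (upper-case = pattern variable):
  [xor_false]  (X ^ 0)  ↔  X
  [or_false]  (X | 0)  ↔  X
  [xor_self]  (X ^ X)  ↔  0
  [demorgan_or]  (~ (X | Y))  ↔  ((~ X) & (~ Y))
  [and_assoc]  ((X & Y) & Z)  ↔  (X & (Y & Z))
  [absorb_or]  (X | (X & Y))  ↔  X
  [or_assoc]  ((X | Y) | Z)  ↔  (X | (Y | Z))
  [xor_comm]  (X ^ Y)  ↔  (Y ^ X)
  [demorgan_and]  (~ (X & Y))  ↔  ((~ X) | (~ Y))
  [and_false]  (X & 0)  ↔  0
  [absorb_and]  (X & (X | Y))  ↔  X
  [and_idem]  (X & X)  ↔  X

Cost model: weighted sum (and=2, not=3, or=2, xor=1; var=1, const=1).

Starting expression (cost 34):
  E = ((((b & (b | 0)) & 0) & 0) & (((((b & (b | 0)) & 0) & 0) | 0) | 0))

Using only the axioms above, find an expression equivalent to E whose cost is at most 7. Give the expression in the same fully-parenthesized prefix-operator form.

((b & 0) & 0)   [cost 7]

1. [or_false →] (((((b & (b | 0)) & 0) & 0) | 0) | 0)  →  ((((b & (b | 0)) & 0) & 0) | 0);  E = ((((b & (b | 0)) & 0) & 0) & ((((b & (b | 0)) & 0) & 0) | 0))
2. [absorb_and →] ((((b & (b | 0)) & 0) & 0) & ((((b & (b | 0)) & 0) & 0) | 0))  →  (((b & (b | 0)) & 0) & 0)
3. [absorb_and →] (b & (b | 0))  →  b;  cost 7 ≤ 7, done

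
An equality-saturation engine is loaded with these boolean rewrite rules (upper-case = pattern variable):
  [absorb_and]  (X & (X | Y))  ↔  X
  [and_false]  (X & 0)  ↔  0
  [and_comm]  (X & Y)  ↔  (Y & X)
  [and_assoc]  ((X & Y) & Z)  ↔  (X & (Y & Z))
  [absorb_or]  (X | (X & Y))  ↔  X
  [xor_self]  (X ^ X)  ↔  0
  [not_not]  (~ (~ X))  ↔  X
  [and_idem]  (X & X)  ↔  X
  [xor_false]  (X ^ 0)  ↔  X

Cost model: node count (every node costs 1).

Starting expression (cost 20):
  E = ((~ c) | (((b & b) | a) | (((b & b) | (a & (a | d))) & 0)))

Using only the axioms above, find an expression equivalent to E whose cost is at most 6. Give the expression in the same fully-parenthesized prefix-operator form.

(1) (a & (a | d))  =[absorb_and →]=  a    ⊢ ((~ c) | (((b & b) | a) | (((b & b) | a) & 0)))
(2) (((b & b) | a) | (((b & b) | a) & 0))  =[absorb_or →]=  ((b & b) | a)    ⊢ ((~ c) | ((b & b) | a))
(3) (b & b)  =[and_idem →]=  b    ⊢ cost 6, within 6

((~ c) | (b | a))   [cost 6]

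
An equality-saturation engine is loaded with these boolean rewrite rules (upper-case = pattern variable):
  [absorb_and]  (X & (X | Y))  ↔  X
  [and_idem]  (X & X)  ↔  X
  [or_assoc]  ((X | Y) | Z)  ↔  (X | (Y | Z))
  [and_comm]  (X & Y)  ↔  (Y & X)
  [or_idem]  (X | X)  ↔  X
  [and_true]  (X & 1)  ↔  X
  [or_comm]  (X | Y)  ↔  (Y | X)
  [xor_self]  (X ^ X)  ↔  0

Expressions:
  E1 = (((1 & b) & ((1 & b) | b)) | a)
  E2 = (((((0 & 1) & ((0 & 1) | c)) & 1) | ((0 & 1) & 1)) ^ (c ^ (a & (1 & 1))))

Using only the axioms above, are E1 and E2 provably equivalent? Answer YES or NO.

All listed rules preserve value, hence provable equivalence implies equal values everywhere; look for a separating assignment.
a=0, b=0, c=1 gives E1 ↦ 0, E2 ↦ 1; values differ ⇒ not provably equivalent.

NO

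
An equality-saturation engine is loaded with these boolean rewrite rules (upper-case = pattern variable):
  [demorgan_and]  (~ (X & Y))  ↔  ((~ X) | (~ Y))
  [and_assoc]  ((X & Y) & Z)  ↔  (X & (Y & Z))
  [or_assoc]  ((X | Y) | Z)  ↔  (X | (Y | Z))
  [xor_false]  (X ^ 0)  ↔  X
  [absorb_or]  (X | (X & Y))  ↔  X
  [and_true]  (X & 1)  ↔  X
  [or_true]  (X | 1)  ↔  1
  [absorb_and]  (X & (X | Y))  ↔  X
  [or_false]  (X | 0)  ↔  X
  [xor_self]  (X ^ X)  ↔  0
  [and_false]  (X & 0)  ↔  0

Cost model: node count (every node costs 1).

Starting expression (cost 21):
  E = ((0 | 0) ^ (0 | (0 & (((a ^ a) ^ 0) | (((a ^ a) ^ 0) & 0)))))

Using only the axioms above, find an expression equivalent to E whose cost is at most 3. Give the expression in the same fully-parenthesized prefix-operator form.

step 1: absorb_or (→) rewrites (((a ^ a) ^ 0) | (((a ^ a) ^ 0) & 0)) into ((a ^ a) ^ 0), now ((0 | 0) ^ (0 | (0 & ((a ^ a) ^ 0))))
step 2: xor_false (→) rewrites ((a ^ a) ^ 0) into (a ^ a), now ((0 | 0) ^ (0 | (0 & (a ^ a))))
step 3: xor_self (→) rewrites (a ^ a) into 0, now ((0 | 0) ^ (0 | (0 & 0)))
step 4: and_false (→) rewrites (0 & 0) into 0, now ((0 | 0) ^ (0 | 0))
step 5: or_false (→) rewrites (0 | 0) into 0, now ((0 | 0) ^ 0)
step 6: xor_false (→) rewrites ((0 | 0) ^ 0) into (0 | 0), reaching cost 3 (bound 3)

(0 | 0)   [cost 3]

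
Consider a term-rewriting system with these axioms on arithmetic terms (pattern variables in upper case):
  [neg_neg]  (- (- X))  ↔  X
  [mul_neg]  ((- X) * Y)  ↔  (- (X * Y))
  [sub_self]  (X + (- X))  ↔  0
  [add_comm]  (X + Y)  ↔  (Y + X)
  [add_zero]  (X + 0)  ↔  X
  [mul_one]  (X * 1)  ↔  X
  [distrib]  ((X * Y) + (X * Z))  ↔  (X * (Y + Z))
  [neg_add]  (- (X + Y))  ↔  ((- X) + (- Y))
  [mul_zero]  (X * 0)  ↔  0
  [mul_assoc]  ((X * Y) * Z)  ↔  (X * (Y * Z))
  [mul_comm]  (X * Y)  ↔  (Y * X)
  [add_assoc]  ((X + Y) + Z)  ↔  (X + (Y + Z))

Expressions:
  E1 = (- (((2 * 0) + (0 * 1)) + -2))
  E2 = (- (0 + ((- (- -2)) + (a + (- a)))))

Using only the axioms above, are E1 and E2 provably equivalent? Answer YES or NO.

1. [mul_one →] (0 * 1)  →  0;  E1 = (- (((2 * 0) + 0) + -2))
2. [add_zero →] ((2 * 0) + 0)  →  (2 * 0);  E1 = (- ((2 * 0) + -2))
3. [mul_zero →] (2 * 0)  →  0;  E1 = (- (0 + -2))
4. [add_zero ←] -2  →  (-2 + 0);  E1 = (- (0 + (-2 + 0)))
5. [sub_self ←] 0  →  (a + (- a));  E1 = (- (0 + (-2 + (a + (- a)))))
6. [neg_neg ←] -2  →  (- (- -2));  this is E2

YES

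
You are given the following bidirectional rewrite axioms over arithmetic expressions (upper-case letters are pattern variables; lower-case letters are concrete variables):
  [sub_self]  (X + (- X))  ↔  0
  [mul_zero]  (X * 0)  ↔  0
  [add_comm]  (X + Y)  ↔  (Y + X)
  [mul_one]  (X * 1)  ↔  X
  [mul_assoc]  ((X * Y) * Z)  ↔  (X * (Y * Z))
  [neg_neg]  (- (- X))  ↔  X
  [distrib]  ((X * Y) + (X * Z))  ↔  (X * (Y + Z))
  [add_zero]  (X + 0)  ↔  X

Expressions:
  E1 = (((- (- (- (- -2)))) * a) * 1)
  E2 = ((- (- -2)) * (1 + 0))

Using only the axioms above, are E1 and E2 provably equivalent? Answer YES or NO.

NO

All listed rules preserve value, hence provable equivalence implies equal values everywhere; look for a separating assignment.
a=0 gives E1 ↦ 0, E2 ↦ -2; values differ ⇒ not provably equivalent.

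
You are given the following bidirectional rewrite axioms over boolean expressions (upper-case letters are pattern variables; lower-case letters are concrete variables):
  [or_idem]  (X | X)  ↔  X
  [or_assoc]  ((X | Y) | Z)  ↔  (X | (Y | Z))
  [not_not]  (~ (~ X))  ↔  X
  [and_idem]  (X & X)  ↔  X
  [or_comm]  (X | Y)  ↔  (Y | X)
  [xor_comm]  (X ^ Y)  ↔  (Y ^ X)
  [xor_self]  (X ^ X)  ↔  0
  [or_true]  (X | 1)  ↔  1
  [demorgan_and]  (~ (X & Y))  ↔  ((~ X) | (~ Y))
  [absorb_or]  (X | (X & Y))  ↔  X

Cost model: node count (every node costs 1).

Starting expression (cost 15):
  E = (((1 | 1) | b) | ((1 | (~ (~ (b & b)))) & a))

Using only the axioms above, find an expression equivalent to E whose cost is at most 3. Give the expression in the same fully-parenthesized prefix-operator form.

step 1: not_not (→) rewrites (~ (~ (b & b))) into (b & b), now (((1 | 1) | b) | ((1 | (b & b)) & a))
step 2: or_idem (→) rewrites (1 | 1) into 1, now ((1 | b) | ((1 | (b & b)) & a))
step 3: and_idem (→) rewrites (b & b) into b, now ((1 | b) | ((1 | b) & a))
step 4: absorb_or (→) rewrites ((1 | b) | ((1 | b) & a)) into (1 | b), reaching cost 3 (bound 3)

(1 | b)   [cost 3]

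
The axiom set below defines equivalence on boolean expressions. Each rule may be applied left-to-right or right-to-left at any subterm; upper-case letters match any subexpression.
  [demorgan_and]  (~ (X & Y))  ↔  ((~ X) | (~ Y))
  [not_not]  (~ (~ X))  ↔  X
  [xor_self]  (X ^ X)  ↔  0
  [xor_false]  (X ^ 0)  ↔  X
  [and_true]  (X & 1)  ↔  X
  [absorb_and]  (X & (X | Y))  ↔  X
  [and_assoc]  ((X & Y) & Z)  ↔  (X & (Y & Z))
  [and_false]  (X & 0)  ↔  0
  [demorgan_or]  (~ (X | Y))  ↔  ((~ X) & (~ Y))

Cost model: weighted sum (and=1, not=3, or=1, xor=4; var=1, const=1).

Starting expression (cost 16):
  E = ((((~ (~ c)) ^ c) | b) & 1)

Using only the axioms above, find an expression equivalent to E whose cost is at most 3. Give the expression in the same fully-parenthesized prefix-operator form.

(0 | b)   [cost 3]

step 1: not_not (→) rewrites (~ (~ c)) into c, now (((c ^ c) | b) & 1)
step 2: and_true (→) rewrites (((c ^ c) | b) & 1) into ((c ^ c) | b)
step 3: xor_self (→) rewrites (c ^ c) into 0, reaching cost 3 (bound 3)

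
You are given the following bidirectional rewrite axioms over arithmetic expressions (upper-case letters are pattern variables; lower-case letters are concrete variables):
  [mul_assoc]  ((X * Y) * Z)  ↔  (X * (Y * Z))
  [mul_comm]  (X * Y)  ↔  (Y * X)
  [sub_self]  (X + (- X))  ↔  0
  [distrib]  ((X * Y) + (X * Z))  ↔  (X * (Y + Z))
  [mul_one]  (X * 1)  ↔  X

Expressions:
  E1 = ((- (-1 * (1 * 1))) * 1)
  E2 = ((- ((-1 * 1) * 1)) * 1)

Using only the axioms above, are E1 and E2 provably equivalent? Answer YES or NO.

YES

step 1: mul_one (→) rewrites ((- (-1 * (1 * 1))) * 1) into (- (-1 * (1 * 1)))
step 2: mul_one (→) rewrites (1 * 1) into 1, now (- (-1 * 1))
step 3: mul_one (→) rewrites (-1 * 1) into -1, now (- -1)
step 4: mul_one (←) rewrites (- -1) into ((- -1) * 1)
step 5: mul_one (←) rewrites -1 into (-1 * 1), now ((- (-1 * 1)) * 1)
step 6: mul_one (←) rewrites -1 into (-1 * 1), which is E2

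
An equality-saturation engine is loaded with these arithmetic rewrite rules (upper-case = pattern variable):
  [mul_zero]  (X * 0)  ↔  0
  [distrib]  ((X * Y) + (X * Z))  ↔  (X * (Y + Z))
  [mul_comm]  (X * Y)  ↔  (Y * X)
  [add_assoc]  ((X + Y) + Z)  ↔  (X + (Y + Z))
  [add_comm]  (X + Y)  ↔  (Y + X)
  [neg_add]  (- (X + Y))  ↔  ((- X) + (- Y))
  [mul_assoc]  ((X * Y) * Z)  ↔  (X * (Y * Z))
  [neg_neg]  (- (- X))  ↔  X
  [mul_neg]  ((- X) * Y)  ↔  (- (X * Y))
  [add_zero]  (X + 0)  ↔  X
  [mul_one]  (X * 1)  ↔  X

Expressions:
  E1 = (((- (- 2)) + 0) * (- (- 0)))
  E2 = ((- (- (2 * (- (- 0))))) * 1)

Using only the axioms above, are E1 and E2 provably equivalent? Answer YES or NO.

YES

step 1: neg_neg (→) rewrites (- (- 2)) into 2, now ((2 + 0) * (- (- 0)))
step 2: add_zero (→) rewrites (2 + 0) into 2, now (2 * (- (- 0)))
step 3: mul_one (←) rewrites (2 * (- (- 0))) into ((2 * (- (- 0))) * 1)
step 4: neg_neg (←) rewrites (2 * (- (- 0))) into (- (- (2 * (- (- 0))))), which is E2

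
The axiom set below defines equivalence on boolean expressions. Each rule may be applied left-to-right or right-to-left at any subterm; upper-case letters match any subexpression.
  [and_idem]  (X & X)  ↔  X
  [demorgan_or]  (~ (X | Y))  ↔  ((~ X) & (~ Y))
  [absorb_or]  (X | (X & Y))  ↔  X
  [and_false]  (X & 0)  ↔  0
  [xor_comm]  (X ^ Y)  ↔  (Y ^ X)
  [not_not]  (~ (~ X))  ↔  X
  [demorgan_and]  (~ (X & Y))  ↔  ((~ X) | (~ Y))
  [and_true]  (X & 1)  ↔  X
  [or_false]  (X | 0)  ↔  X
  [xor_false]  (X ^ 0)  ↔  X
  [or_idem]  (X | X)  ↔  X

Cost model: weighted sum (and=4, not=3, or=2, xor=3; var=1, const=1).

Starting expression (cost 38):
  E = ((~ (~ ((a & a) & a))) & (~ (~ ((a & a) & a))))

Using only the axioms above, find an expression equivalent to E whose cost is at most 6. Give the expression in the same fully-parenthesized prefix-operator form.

(a & a)   [cost 6]

step 1: and_idem (→) rewrites ((~ (~ ((a & a) & a))) & (~ (~ ((a & a) & a)))) into (~ (~ ((a & a) & a)))
step 2: and_idem (→) rewrites (a & a) into a, now (~ (~ (a & a)))
step 3: not_not (→) rewrites (~ (~ (a & a))) into (a & a), reaching cost 6 (bound 6)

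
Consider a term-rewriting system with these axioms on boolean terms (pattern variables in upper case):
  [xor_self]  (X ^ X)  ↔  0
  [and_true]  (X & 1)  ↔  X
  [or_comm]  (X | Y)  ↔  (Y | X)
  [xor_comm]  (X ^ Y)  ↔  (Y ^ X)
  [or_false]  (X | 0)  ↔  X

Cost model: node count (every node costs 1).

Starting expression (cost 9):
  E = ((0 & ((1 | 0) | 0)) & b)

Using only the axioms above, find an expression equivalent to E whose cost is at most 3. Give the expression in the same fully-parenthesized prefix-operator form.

(0 & b)   [cost 3]

1. [or_false →] ((1 | 0) | 0)  →  (1 | 0);  E = ((0 & (1 | 0)) & b)
2. [or_false →] (1 | 0)  →  1;  E = ((0 & 1) & b)
3. [and_true →] (0 & 1)  →  0;  cost 3 ≤ 3, done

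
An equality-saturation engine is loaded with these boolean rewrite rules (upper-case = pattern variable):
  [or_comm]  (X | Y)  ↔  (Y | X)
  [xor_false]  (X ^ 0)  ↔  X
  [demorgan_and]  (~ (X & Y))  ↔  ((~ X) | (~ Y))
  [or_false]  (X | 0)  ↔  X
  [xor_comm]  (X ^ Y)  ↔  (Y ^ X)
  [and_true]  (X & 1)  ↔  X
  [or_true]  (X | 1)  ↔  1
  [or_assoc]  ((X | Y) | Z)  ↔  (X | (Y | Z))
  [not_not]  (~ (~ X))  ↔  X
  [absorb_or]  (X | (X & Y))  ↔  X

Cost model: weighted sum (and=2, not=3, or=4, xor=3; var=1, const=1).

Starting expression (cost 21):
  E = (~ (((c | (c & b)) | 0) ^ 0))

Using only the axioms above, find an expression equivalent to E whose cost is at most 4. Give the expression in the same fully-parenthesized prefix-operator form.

(~ c)   [cost 4]

1. [or_false →] ((c | (c & b)) | 0)  →  (c | (c & b));  E = (~ ((c | (c & b)) ^ 0))
2. [absorb_or →] (c | (c & b))  →  c;  E = (~ (c ^ 0))
3. [xor_false →] (c ^ 0)  →  c;  cost 4 ≤ 4, done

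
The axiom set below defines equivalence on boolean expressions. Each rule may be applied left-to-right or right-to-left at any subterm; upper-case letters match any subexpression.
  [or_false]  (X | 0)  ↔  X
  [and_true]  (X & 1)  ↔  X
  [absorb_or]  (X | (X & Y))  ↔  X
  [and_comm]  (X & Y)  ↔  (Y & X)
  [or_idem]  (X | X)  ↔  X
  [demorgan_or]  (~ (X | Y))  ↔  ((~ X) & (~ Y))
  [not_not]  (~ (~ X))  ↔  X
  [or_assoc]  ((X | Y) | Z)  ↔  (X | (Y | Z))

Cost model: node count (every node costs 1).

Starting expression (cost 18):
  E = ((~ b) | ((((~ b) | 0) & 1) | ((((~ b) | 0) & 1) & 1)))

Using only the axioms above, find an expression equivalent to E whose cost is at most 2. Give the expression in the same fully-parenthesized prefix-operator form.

1. [absorb_or →] ((((~ b) | 0) & 1) | ((((~ b) | 0) & 1) & 1))  →  (((~ b) | 0) & 1);  E = ((~ b) | (((~ b) | 0) & 1))
2. [and_true →] (((~ b) | 0) & 1)  →  ((~ b) | 0);  E = ((~ b) | ((~ b) | 0))
3. [or_false →] ((~ b) | 0)  →  (~ b);  E = ((~ b) | (~ b))
4. [or_idem →] ((~ b) | (~ b))  →  (~ b);  cost 2 ≤ 2, done

(~ b)   [cost 2]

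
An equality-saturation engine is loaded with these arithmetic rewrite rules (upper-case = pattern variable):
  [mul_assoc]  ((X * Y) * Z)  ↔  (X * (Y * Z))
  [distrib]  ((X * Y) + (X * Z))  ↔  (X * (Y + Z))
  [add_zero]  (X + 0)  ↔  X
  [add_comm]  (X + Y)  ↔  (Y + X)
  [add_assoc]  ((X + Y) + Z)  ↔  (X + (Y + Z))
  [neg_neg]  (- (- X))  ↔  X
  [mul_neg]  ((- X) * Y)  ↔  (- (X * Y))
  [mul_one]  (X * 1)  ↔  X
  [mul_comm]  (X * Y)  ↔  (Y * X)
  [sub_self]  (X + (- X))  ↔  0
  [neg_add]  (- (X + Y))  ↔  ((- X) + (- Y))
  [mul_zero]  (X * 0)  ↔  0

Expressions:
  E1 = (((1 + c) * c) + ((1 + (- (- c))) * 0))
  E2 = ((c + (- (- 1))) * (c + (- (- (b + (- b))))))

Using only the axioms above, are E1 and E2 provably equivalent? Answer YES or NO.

YES

1. [neg_neg →] (- (- c))  →  c;  E1 = (((1 + c) * c) + ((1 + c) * 0))
2. [distrib →] (((1 + c) * c) + ((1 + c) * 0))  →  ((1 + c) * (c + 0))
3. [add_comm →] (1 + c)  →  (c + 1);  E1 = ((c + 1) * (c + 0))
4. [neg_neg ←] 1  →  (- (- 1));  E1 = ((c + (- (- 1))) * (c + 0))
5. [sub_self ←] 0  →  (b + (- b));  E1 = ((c + (- (- 1))) * (c + (b + (- b))))
6. [neg_neg ←] (b + (- b))  →  (- (- (b + (- b))));  this is E2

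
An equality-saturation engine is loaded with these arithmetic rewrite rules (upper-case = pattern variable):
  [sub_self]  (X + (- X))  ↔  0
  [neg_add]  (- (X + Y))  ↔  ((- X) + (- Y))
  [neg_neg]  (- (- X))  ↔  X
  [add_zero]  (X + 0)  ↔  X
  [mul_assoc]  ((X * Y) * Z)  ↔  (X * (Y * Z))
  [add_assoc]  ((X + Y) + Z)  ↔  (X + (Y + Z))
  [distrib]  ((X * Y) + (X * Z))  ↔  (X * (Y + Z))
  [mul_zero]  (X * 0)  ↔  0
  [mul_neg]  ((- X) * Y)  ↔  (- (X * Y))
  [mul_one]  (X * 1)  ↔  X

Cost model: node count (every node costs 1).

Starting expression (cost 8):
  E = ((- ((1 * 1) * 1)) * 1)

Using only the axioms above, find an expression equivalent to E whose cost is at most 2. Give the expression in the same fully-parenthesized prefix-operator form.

(- 1)   [cost 2]

1. [mul_one →] ((1 * 1) * 1)  →  (1 * 1);  E = ((- (1 * 1)) * 1)
2. [mul_one →] ((- (1 * 1)) * 1)  →  (- (1 * 1))
3. [mul_one →] (1 * 1)  →  1;  cost 2 ≤ 2, done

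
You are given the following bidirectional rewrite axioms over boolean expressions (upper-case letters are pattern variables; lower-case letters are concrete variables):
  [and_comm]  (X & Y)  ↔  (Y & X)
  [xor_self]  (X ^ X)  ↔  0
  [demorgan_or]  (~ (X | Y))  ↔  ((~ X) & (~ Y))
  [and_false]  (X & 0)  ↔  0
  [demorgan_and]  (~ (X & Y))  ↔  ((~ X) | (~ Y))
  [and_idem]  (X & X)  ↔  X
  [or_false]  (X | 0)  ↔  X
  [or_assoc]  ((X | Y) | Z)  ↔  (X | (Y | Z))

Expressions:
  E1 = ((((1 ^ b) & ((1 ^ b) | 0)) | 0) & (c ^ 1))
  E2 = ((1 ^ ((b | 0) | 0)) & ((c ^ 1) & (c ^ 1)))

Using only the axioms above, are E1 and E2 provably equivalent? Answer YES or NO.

YES

step 1: or_false (→) rewrites ((1 ^ b) | 0) into (1 ^ b), now ((((1 ^ b) & (1 ^ b)) | 0) & (c ^ 1))
step 2: or_false (→) rewrites (((1 ^ b) & (1 ^ b)) | 0) into ((1 ^ b) & (1 ^ b)), now (((1 ^ b) & (1 ^ b)) & (c ^ 1))
step 3: and_idem (→) rewrites ((1 ^ b) & (1 ^ b)) into (1 ^ b), now ((1 ^ b) & (c ^ 1))
step 4: and_idem (←) rewrites (c ^ 1) into ((c ^ 1) & (c ^ 1)), now ((1 ^ b) & ((c ^ 1) & (c ^ 1)))
step 5: or_false (←) rewrites b into (b | 0), now ((1 ^ (b | 0)) & ((c ^ 1) & (c ^ 1)))
step 6: or_false (←) rewrites b into (b | 0), which is E2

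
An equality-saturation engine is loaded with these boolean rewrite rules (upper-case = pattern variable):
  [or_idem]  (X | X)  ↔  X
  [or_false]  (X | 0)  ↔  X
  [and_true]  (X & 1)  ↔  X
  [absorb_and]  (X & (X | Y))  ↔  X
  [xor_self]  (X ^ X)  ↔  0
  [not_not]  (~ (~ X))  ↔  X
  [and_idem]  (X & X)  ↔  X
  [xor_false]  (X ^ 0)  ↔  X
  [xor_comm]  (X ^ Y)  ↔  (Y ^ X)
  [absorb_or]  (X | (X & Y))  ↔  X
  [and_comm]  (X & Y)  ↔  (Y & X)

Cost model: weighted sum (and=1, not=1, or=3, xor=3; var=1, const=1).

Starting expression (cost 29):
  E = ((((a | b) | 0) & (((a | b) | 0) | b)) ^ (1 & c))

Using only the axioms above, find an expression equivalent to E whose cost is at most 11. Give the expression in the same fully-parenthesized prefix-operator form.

(1) (((a | b) | 0) & (((a | b) | 0) | b))  =[absorb_and →]=  ((a | b) | 0)    ⊢ (((a | b) | 0) ^ (1 & c))
(2) ((a | b) | 0)  =[or_false →]=  (a | b)    ⊢ cost 11, within 11

((a | b) ^ (1 & c))   [cost 11]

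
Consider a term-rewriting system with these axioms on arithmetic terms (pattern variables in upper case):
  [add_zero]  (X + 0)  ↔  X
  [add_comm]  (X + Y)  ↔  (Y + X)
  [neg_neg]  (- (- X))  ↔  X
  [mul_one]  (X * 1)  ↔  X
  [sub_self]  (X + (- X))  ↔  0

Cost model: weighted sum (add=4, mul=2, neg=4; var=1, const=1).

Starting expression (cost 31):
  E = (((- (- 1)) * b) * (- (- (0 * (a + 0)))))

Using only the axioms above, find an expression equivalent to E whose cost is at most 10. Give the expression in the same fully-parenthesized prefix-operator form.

(1) (a + 0)  =[add_zero →]=  a    ⊢ (((- (- 1)) * b) * (- (- (0 * a))))
(2) (- (- 1))  =[neg_neg →]=  1    ⊢ ((1 * b) * (- (- (0 * a))))
(3) (- (- (0 * a)))  =[neg_neg →]=  (0 * a)    ⊢ cost 10, within 10

((1 * b) * (0 * a))   [cost 10]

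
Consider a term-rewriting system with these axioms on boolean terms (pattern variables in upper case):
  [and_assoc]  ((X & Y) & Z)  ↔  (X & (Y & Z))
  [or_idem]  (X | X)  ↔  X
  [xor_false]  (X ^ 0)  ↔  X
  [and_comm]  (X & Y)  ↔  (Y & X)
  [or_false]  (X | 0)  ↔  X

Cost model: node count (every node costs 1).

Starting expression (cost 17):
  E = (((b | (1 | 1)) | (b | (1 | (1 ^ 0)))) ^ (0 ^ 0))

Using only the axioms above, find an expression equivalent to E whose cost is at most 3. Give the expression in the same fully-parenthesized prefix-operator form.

(b | 1)   [cost 3]

step 1: xor_false (→) rewrites (1 ^ 0) into 1, now (((b | (1 | 1)) | (b | (1 | 1))) ^ (0 ^ 0))
step 2: or_idem (→) rewrites ((b | (1 | 1)) | (b | (1 | 1))) into (b | (1 | 1)), now ((b | (1 | 1)) ^ (0 ^ 0))
step 3: or_idem (→) rewrites (1 | 1) into 1, now ((b | 1) ^ (0 ^ 0))
step 4: xor_false (→) rewrites (0 ^ 0) into 0, now ((b | 1) ^ 0)
step 5: xor_false (→) rewrites ((b | 1) ^ 0) into (b | 1), reaching cost 3 (bound 3)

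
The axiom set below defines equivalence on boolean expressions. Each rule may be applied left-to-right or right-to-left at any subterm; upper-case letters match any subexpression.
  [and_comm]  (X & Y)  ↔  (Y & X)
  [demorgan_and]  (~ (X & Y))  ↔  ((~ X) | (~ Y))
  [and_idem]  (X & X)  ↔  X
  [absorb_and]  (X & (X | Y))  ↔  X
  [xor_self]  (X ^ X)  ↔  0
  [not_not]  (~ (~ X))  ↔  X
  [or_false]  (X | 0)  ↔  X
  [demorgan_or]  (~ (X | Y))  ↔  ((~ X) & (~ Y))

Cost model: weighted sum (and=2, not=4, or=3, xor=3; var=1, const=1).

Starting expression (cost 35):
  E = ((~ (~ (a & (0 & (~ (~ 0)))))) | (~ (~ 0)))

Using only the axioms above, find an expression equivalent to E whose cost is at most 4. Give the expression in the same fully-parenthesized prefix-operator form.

(a & 0)   [cost 4]

(1) (~ (~ (a & (0 & (~ (~ 0))))))  =[not_not →]=  (a & (0 & (~ (~ 0))))    ⊢ ((a & (0 & (~ (~ 0)))) | (~ (~ 0)))
(2) (~ (~ 0))  =[not_not →]=  0    ⊢ ((a & (0 & (~ (~ 0)))) | 0)
(3) (~ (~ 0))  =[not_not →]=  0    ⊢ ((a & (0 & 0)) | 0)
(4) (0 & 0)  =[and_idem →]=  0    ⊢ ((a & 0) | 0)
(5) ((a & 0) | 0)  =[or_false →]=  (a & 0)    ⊢ cost 4, within 4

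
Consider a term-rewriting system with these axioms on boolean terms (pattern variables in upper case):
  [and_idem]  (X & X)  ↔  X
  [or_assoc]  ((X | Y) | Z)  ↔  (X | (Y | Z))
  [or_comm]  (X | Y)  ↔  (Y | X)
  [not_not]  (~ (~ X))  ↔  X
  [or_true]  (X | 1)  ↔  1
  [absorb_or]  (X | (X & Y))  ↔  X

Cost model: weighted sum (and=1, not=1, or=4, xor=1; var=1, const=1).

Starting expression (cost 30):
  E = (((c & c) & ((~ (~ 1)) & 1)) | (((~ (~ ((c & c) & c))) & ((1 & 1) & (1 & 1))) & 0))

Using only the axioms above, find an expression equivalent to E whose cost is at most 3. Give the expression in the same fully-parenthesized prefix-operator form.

1. [not_not →] (~ (~ ((c & c) & c)))  →  ((c & c) & c);  E = (((c & c) & ((~ (~ 1)) & 1)) | ((((c & c) & c) & ((1 & 1) & (1 & 1))) & 0))
2. [and_idem →] (c & c)  →  c;  E = (((c & c) & ((~ (~ 1)) & 1)) | (((c & c) & ((1 & 1) & (1 & 1))) & 0))
3. [and_idem →] ((1 & 1) & (1 & 1))  →  (1 & 1);  E = (((c & c) & ((~ (~ 1)) & 1)) | (((c & c) & (1 & 1)) & 0))
4. [not_not →] (~ (~ 1))  →  1;  E = (((c & c) & (1 & 1)) | (((c & c) & (1 & 1)) & 0))
5. [absorb_or →] (((c & c) & (1 & 1)) | (((c & c) & (1 & 1)) & 0))  →  ((c & c) & (1 & 1))
6. [and_idem →] (1 & 1)  →  1;  E = ((c & c) & 1)
7. [and_idem →] (c & c)  →  c;  cost 3 ≤ 3, done

(c & 1)   [cost 3]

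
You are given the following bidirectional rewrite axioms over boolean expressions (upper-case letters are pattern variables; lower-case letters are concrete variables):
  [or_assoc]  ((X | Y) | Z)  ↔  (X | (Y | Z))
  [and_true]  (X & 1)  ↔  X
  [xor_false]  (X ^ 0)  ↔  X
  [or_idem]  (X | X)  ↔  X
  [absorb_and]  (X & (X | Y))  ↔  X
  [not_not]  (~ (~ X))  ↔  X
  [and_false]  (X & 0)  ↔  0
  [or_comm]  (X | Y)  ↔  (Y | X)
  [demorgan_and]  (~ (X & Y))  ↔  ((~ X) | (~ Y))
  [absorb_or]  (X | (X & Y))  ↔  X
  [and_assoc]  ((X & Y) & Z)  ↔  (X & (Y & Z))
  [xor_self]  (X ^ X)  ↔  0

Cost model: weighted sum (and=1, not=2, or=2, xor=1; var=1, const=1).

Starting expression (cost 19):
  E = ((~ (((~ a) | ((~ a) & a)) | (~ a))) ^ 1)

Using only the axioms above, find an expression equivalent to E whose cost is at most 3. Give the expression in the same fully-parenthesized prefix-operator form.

(1) ((~ a) | ((~ a) & a))  =[absorb_or →]=  (~ a)    ⊢ ((~ ((~ a) | (~ a))) ^ 1)
(2) ((~ a) | (~ a))  =[or_idem →]=  (~ a)    ⊢ ((~ (~ a)) ^ 1)
(3) (~ (~ a))  =[not_not →]=  a    ⊢ cost 3, within 3

(a ^ 1)   [cost 3]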